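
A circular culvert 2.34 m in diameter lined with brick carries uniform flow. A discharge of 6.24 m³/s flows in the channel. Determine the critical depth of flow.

At critical depth, Q² T / (g A³) = 1, i.e. A³/T = Q²/g = 6.24²/9.81 = 3.969.
At y = 1.39 m: A³/T = 8.208 — over.
At y = 1.15 m: A³/T = 3.978 — ≈ 3.969.

y_c = 1.15 m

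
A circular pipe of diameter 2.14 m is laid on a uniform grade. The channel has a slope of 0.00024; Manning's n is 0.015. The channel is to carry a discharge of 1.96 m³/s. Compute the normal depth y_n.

y_n = 1.45 m

Manning's equation rearranged: A R^(2/3) = nQ / (1·√S) = 0.015 × 1.96 / (√0.00024) = 1.898.
Try y = 1.28 m: A R^(2/3) = 1.585 — too small.
Try y = 1.45 m: A R^(2/3) = 1.9 — close enough.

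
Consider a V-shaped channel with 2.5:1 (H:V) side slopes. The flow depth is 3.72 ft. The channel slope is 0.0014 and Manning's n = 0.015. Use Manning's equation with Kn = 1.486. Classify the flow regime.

For a triangular section with side slope z = 2.5: A = zy² = 2.5×3.72² = 34.6 ft²; P = 2y√(1+z²) = 2×3.72×2.693 = 20.03 ft.
Hydraulic radius R = A/P = 34.6/20.03 = 1.727 ft.
V = (1.486/n) R^(2/3) √S = (1.486/0.015) × 1.727^(2/3) × √0.0014 = 5.336 ft/s. Hydraulic depth D_h = A/T = 34.6/18.6 = 1.86 ft.
Froude number Fr = V/√(g·D_h) = 5.336/√(32.2×1.86) = 0.689, which is less than 1, so the flow is subcritical.

subcritical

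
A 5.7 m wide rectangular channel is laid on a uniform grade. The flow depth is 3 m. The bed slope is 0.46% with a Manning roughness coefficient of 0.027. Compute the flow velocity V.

V = 3.24 m/s

Flow area A = b·y = 5.7 × 3 = 17.1 m². Wetted perimeter P = b + 2y = 5.7 + 2×3 = 11.7 m.
Hydraulic radius R = A/P = 17.1/11.7 = 1.462 m.
From Manning's equation, V = (1/n) R^(2/3) S^(1/2) = (1/0.027) × 1.462^(2/3) × 0.0046^(1/2) = 3.24 m/s.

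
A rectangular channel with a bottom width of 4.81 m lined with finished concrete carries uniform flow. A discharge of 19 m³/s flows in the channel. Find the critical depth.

For a rectangular channel, critical depth y_c = (q²/g)^(1/3) where q = Q/b = 19/4.81 = 3.95 m²/s.
So y_c = (3.95²/9.81)^(1/3) = 1.17 m.

y_c = 1.17 m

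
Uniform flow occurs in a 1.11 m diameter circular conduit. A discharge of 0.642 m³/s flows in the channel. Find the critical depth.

At critical depth, Q² T / (g A³) = 1, i.e. A³/T = Q²/g = 0.642²/9.81 = 0.04201.
At y = 0.333 m: A³/T = 0.01431 — too small.
At y = 0.506 m: A³/T = 0.07167 — too large.
At y = 0.44 m: A³/T = 0.04194 — ≈ 0.04201.

y_c = 0.44 m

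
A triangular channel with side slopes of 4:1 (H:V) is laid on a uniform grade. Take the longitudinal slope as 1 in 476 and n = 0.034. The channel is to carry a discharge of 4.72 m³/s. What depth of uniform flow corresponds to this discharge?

Manning's equation rearranged: A R^(2/3) = nQ / (1·√S) = 0.034 × 4.72 / (√0.002101) = 3.501.
Try y = 1.32 m: A R^(2/3) = 5.178 — too large.
Try y = 0.918 m: A R^(2/3) = 1.966 — too small.
Try y = 1.14 m: A R^(2/3) = 3.502 — matches.

y_n = 1.14 m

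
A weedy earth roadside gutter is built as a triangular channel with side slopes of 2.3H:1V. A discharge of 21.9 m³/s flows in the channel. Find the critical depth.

y_c = 1.79 m

At critical depth, Q² T / (g A³) = 1, i.e. A³/T = Q²/g = 21.9²/9.81 = 48.89.
Try y = 2.2 m: A³/T = 136.3 — high.
Try y = 1.44 m: A³/T = 16.38 — low.
Try y = 1.79 m: A³/T = 48.61 — close enough.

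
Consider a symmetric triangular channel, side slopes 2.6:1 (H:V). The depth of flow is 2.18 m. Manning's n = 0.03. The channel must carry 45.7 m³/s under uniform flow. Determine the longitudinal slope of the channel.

S = 0.012

For a triangular section with side slope z = 2.6: A = zy² = 2.6×2.18² = 12.36 m²; P = 2y√(1+z²) = 2×2.18×2.786 = 12.15 m.
Hydraulic radius R = A/P = 12.36/12.15 = 1.017 m.
From Manning's equation, S = [nQ / (1 A R^(2/3))]² = [0.03 × 45.7 / (1 × 12.36 × 1.017^(2/3))]² = 0.012.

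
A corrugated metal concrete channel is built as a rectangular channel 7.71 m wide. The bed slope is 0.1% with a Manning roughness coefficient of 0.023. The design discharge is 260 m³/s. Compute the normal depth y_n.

y_n = 12 m

Manning's equation rearranged: A R^(2/3) = nQ / (1·√S) = 0.023 × 260 / (√0.001) = 189.1.
Try y = 9.52 m: A R^(2/3) = 143.9 — short.
Try y = 14.6 m: A R^(2/3) = 236.7 — over.
Try y = 12 m: A R^(2/3) = 188.9 — close enough.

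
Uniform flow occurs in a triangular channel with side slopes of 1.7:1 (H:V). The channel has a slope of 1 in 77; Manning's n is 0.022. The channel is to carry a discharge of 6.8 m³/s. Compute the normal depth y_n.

Manning's equation rearranged: A R^(2/3) = nQ / (1·√S) = 0.022 × 6.8 / (√0.01299) = 1.313.
At y = 1 m: A R^(2/3) = 0.9699 — short.
At y = 1.27 m: A R^(2/3) = 1.835 — over.
At y = 1.12 m: A R^(2/3) = 1.312 — matches.

y_n = 1.12 m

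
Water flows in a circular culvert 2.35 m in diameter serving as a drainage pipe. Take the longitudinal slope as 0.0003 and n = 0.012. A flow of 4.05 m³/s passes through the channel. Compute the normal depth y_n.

Manning's equation rearranged: A R^(2/3) = nQ / (1·√S) = 0.012 × 4.05 / (√0.0003) = 2.806.
Trying y = 2.03 m: A R^(2/3) = 3.171 — too large.
Trying y = 1.78 m: A R^(2/3) = 2.806 — matches.

y_n = 1.78 m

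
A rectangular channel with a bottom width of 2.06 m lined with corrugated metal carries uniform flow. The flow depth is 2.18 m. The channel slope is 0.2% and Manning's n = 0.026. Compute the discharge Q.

Q = 6.09 m³/s

Flow area A = b·y = 2.06 × 2.18 = 4.491 m². Wetted perimeter P = b + 2y = 2.06 + 2×2.18 = 6.42 m.
Hydraulic radius R = A/P = 4.491/6.42 = 0.6995 m.
Manning's equation: Q = (1/n) A R^(2/3) S^(1/2) = (1/0.026) × 4.491 × 0.6995^(2/3) × 0.002^(1/2) = 6.09 m³/s.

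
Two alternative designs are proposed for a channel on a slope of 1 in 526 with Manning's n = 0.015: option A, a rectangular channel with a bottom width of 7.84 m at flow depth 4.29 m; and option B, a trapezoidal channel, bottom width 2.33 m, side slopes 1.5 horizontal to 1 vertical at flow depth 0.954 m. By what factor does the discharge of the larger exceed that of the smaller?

20.8

Channel A: Flow area A = b·y = 7.84 × 4.29 = 33.63 m². Wetted perimeter P = b + 2y = 7.84 + 2×4.29 = 16.42 m. Hydraulic radius R = A/P = 33.63/16.42 = 2.048 m. Q_A = (1/0.015)·33.63·2.048^(2/3)·√0.001901 = 157.7 m³/s.
Channel B: With bottom width b = 2.33 m and side slope z = 1.5: A = (b + zy)y = (2.33 + 1.5×0.954)×0.954 = 3.588 m²; P = b + 2y√(1+z²) = 2.33 + 2×0.954×1.803 = 5.77 m. Hydraulic radius R = A/P = 3.588/5.77 = 0.6219 m. Q_B = (1/0.015)·3.588·0.6219^(2/3)·√0.001901 = 7.599 m³/s.
The larger discharge is 157.7 m³/s and the smaller is 7.599 m³/s; the ratio is 20.8.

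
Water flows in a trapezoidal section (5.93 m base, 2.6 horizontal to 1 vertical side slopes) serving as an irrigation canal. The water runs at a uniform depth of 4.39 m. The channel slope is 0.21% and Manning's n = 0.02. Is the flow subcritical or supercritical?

subcritical

With bottom width b = 5.93 m and side slope z = 2.6: A = (b + zy)y = (5.93 + 2.6×4.39)×4.39 = 76.14 m²; P = b + 2y√(1+z²) = 5.93 + 2×4.39×2.786 = 30.39 m.
Hydraulic radius R = A/P = 76.14/30.39 = 2.506 m.
V = (1/n) R^(2/3) √S = (1/0.02) × 2.506^(2/3) × √0.0021 = 4.227 m/s. Hydraulic depth D_h = A/T = 76.14/28.76 = 2.648 m.
Froude number Fr = V/√(g·D_h) = 4.227/√(9.81×2.648) = 0.829, which is less than 1, so the flow is subcritical.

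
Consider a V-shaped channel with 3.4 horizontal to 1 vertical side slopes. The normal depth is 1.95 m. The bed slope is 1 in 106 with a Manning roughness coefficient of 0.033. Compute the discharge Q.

Q = 36.4 m³/s

For a triangular section with side slope z = 3.4: A = zy² = 3.4×1.95² = 12.93 m²; P = 2y√(1+z²) = 2×1.95×3.544 = 13.82 m.
Hydraulic radius R = A/P = 12.93/13.82 = 0.9354 m.
Manning's equation: Q = (1/n) A R^(2/3) S^(1/2) = (1/0.033) × 12.93 × 0.9354^(2/3) × 0.009434^(1/2) = 36.4 m³/s.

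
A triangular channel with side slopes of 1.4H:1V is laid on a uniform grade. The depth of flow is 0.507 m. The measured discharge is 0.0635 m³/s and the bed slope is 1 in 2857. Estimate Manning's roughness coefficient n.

For a triangular section with side slope z = 1.4: A = zy² = 1.4×0.507² = 0.3599 m²; P = 2y√(1+z²) = 2×0.507×1.72 = 1.745 m.
Hydraulic radius R = A/P = 0.3599/1.745 = 0.2063 m.
Rearranging Manning's equation: n = (1/Q) A R^(2/3) S^(1/2) = (1/0.0635) × 0.3599 × 0.2063^(2/3) × √0.00035 = 0.037.

n = 0.037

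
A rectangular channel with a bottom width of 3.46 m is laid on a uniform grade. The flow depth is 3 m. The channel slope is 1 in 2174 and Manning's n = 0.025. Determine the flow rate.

Flow area A = b·y = 3.46 × 3 = 10.38 m². Wetted perimeter P = b + 2y = 3.46 + 2×3 = 9.46 m.
Hydraulic radius R = A/P = 10.38/9.46 = 1.097 m.
Manning's equation: Q = (1/n) A R^(2/3) S^(1/2) = (1/0.025) × 10.38 × 1.097^(2/3) × 0.00046^(1/2) = 9.47 m³/s.

Q = 9.47 m³/s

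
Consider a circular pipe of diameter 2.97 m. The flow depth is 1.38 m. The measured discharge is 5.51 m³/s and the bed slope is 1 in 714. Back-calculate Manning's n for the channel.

n = 0.017

For a circular section of diameter D = 2.97 m at depth y = 1.38 m, the central angle is θ = 2 arccos(1 − 2y/D) = 3 rad. Then A = (D²/8)(θ − sin θ) = 3.152 m² and P = Dθ/2 = 4.455 m.
Hydraulic radius R = A/P = 3.152/4.455 = 0.7076 m.
Rearranging Manning's equation: n = (1/Q) A R^(2/3) S^(1/2) = (1/5.51) × 3.152 × 0.7076^(2/3) × √0.001401 = 0.017.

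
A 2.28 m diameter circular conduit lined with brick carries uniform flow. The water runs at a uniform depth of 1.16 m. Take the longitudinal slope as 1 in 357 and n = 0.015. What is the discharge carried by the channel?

For a circular section of diameter D = 2.28 m at depth y = 1.16 m, the central angle is θ = 2 arccos(1 − 2y/D) = 3.177 rad. Then A = (D²/8)(θ − sin θ) = 2.087 m² and P = Dθ/2 = 3.621 m.
Hydraulic radius R = A/P = 2.087/3.621 = 0.5763 m.
Manning's equation: Q = (1/n) A R^(2/3) S^(1/2) = (1/0.015) × 2.087 × 0.5763^(2/3) × 0.002801^(1/2) = 5.1 m³/s.

Q = 5.1 m³/s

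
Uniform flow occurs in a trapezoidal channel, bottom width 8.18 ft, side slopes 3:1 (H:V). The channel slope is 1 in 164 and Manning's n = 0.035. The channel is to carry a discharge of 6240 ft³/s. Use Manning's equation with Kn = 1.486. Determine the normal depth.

y_n = 12.2 ft

Manning's equation rearranged: A R^(2/3) = nQ / (1.486·√S) = 0.035 × 6240 / (1.486 × √0.006098) = 1882.
At y = 13.2 ft: A R^(2/3) = 2282 — over.
At y = 8.8 ft: A R^(2/3) = 861.9 — short.
At y = 12.2 ft: A R^(2/3) = 1884 — close enough.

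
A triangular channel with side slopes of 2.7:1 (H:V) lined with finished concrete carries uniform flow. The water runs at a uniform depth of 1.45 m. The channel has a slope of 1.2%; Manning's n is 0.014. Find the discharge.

For a triangular section with side slope z = 2.7: A = zy² = 2.7×1.45² = 5.677 m²; P = 2y√(1+z²) = 2×1.45×2.879 = 8.35 m.
Hydraulic radius R = A/P = 5.677/8.35 = 0.6799 m.
Manning's equation: Q = (1/n) A R^(2/3) S^(1/2) = (1/0.014) × 5.677 × 0.6799^(2/3) × 0.012^(1/2) = 34.3 m³/s.

Q = 34.3 m³/s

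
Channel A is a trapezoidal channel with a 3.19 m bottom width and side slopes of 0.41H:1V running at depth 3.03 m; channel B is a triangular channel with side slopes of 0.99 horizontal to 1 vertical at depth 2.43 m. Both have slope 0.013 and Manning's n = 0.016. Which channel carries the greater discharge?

Channel A: With bottom width b = 3.19 m and side slope z = 0.41: A = (b + zy)y = (3.19 + 0.41×3.03)×3.03 = 13.43 m²; P = b + 2y√(1+z²) = 3.19 + 2×3.03×1.081 = 9.74 m. Hydraulic radius R = A/P = 13.43/9.74 = 1.379 m. Q_A = (1/0.016)·13.43·1.379^(2/3)·√0.013 = 118.6 m³/s.
Channel B: For a triangular section with side slope z = 0.99: A = zy² = 0.99×2.43² = 5.846 m²; P = 2y√(1+z²) = 2×2.43×1.407 = 6.839 m. Hydraulic radius R = A/P = 5.846/6.839 = 0.8548 m. Q_B = (1/0.016)·5.846·0.8548^(2/3)·√0.013 = 37.52 m³/s.
Q_A = 118.6 m³/s vs Q_B = 37.52 m³/s, so channel A carries more.

channel A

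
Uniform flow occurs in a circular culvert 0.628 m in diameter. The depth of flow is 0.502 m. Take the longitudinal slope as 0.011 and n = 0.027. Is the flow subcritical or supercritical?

subcritical

For a circular section of diameter D = 0.628 m at depth y = 0.502 m, the central angle is θ = 2 arccos(1 − 2y/D) = 4.425 rad. Then A = (D²/8)(θ − sin θ) = 0.2654 m² and P = Dθ/2 = 1.39 m.
Hydraulic radius R = A/P = 0.2654/1.39 = 0.191 m.
V = (1/n) R^(2/3) √S = (1/0.027) × 0.191^(2/3) × √0.011 = 1.288 m/s. Hydraulic depth D_h = A/T = 0.2654/0.503 = 0.5277 m.
Froude number Fr = V/√(g·D_h) = 1.288/√(9.81×0.5277) = 0.566, which is less than 1, so the flow is subcritical.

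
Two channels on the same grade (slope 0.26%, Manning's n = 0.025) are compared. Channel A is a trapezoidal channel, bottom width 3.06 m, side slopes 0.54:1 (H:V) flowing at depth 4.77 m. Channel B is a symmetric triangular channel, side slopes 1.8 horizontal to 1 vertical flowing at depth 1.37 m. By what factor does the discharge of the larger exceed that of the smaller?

Channel A: With bottom width b = 3.06 m and side slope z = 0.54: A = (b + zy)y = (3.06 + 0.54×4.77)×4.77 = 26.88 m²; P = b + 2y√(1+z²) = 3.06 + 2×4.77×1.136 = 13.9 m. Hydraulic radius R = A/P = 26.88/13.9 = 1.934 m. Q_A = (1/0.025)·26.88·1.934^(2/3)·√0.0026 = 85.1 m³/s.
Channel B: For a triangular section with side slope z = 1.8: A = zy² = 1.8×1.37² = 3.378 m²; P = 2y√(1+z²) = 2×1.37×2.059 = 5.642 m. Hydraulic radius R = A/P = 3.378/5.642 = 0.5988 m. Q_B = (1/0.025)·3.378·0.5988^(2/3)·√0.0026 = 4.895 m³/s.
The larger discharge is 85.1 m³/s and the smaller is 4.895 m³/s; the ratio is 17.4.

17.4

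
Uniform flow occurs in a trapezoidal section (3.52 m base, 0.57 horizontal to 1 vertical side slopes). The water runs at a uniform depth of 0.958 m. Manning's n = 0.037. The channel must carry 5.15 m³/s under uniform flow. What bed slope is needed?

S = 0.004

With bottom width b = 3.52 m and side slope z = 0.57: A = (b + zy)y = (3.52 + 0.57×0.958)×0.958 = 3.895 m²; P = b + 2y√(1+z²) = 3.52 + 2×0.958×1.151 = 5.725 m.
Hydraulic radius R = A/P = 3.895/5.725 = 0.6804 m.
From Manning's equation, S = [nQ / (1 A R^(2/3))]² = [0.037 × 5.15 / (1 × 3.895 × 0.6804^(2/3))]² = 0.004.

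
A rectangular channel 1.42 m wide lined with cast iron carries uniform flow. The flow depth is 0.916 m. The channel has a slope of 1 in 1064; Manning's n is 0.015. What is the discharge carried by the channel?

Flow area A = b·y = 1.42 × 0.916 = 1.301 m². Wetted perimeter P = b + 2y = 1.42 + 2×0.916 = 3.252 m.
Hydraulic radius R = A/P = 1.301/3.252 = 0.4 m.
Manning's equation: Q = (1/n) A R^(2/3) S^(1/2) = (1/0.015) × 1.301 × 0.4^(2/3) × 0.0009398^(1/2) = 1.44 m³/s.

Q = 1.44 m³/s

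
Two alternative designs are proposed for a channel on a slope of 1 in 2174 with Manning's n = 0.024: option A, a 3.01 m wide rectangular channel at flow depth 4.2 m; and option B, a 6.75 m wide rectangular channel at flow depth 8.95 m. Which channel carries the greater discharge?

channel B

Channel A: Flow area A = b·y = 3.01 × 4.2 = 12.64 m². Wetted perimeter P = b + 2y = 3.01 + 2×4.2 = 11.41 m. Hydraulic radius R = A/P = 12.64/11.41 = 1.108 m. Q_A = (1/0.024)·12.64·1.108^(2/3)·√0.00046 = 12.1 m³/s.
Channel B: Flow area A = b·y = 6.75 × 8.95 = 60.41 m². Wetted perimeter P = b + 2y = 6.75 + 2×8.95 = 24.65 m. Hydraulic radius R = A/P = 60.41/24.65 = 2.451 m. Q_B = (1/0.024)·60.41·2.451^(2/3)·√0.00046 = 98.14 m³/s.
Q_A = 12.1 m³/s vs Q_B = 98.14 m³/s, so channel B carries more.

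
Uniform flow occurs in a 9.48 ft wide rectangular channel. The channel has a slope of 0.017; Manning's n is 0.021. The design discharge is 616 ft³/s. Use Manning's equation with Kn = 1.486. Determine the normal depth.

y_n = 4.15 ft

Manning's equation rearranged: A R^(2/3) = nQ / (1.486·√S) = 0.021 × 616 / (1.486 × √0.017) = 66.77.
At y = 2.83 ft: A R^(2/3) = 39.29 — low.
At y = 4.15 ft: A R^(2/3) = 66.8 — matches.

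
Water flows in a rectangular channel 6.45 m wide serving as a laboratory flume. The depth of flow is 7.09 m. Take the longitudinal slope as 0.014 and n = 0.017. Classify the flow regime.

Flow area A = b·y = 6.45 × 7.09 = 45.73 m². Wetted perimeter P = b + 2y = 6.45 + 2×7.09 = 20.63 m.
Hydraulic radius R = A/P = 45.73/20.63 = 2.217 m.
V = (1/n) R^(2/3) √S = (1/0.017) × 2.217^(2/3) × √0.014 = 11.83 m/s. Hydraulic depth D_h = A/T = 45.73/6.45 = 7.09 m.
Froude number Fr = V/√(g·D_h) = 11.83/√(9.81×7.09) = 1.42, which is greater than 1, so the flow is supercritical.

supercritical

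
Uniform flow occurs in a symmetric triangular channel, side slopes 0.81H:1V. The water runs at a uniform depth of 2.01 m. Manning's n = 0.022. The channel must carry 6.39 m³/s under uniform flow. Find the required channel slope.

For a triangular section with side slope z = 0.81: A = zy² = 0.81×2.01² = 3.272 m²; P = 2y√(1+z²) = 2×2.01×1.287 = 5.173 m.
Hydraulic radius R = A/P = 3.272/5.173 = 0.6326 m.
From Manning's equation, S = [nQ / (1 A R^(2/3))]² = [0.022 × 6.39 / (1 × 3.272 × 0.6326^(2/3))]² = 0.0034.

S = 0.0034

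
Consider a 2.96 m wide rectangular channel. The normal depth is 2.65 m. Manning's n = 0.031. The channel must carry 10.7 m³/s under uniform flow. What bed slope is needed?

Flow area A = b·y = 2.96 × 2.65 = 7.844 m². Wetted perimeter P = b + 2y = 2.96 + 2×2.65 = 8.26 m.
Hydraulic radius R = A/P = 7.844/8.26 = 0.9496 m.
From Manning's equation, S = [nQ / (1 A R^(2/3))]² = [0.031 × 10.7 / (1 × 7.844 × 0.9496^(2/3))]² = 0.00192.

S = 0.00192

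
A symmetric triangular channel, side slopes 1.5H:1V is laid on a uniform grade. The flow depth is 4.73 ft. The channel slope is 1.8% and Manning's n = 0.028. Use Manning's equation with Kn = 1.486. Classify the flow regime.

supercritical

For a triangular section with side slope z = 1.5: A = zy² = 1.5×4.73² = 33.56 ft²; P = 2y√(1+z²) = 2×4.73×1.803 = 17.05 ft.
Hydraulic radius R = A/P = 33.56/17.05 = 1.968 ft.
V = (1.486/n) R^(2/3) √S = (1.486/0.028) × 1.968^(2/3) × √0.018 = 11.18 ft/s. Hydraulic depth D_h = A/T = 33.56/14.19 = 2.365 ft.
Froude number Fr = V/√(g·D_h) = 11.18/√(32.2×2.365) = 1.28, which is greater than 1, so the flow is supercritical.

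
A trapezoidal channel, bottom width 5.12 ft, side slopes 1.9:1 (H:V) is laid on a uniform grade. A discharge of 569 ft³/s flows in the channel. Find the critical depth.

At critical depth, Q² T / (g A³) = 1, i.e. A³/T = Q²/g = 569²/32.2 = 10050.
Try y = 5.63 ft: A³/T = 26630 — high.
Try y = 3.65 ft: A³/T = 4486 — low.
Try y = 4.46 ft: A³/T = 10100 — close enough.

y_c = 4.46 ft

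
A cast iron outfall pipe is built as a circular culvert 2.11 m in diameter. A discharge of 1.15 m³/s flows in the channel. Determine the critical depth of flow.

At critical depth, Q² T / (g A³) = 1, i.e. A³/T = Q²/g = 1.15²/9.81 = 0.1348.
Trying y = 0.42 m: A³/T = 0.07175 — too small.
Trying y = 0.493 m: A³/T = 0.1343 — close enough.

y_c = 0.493 m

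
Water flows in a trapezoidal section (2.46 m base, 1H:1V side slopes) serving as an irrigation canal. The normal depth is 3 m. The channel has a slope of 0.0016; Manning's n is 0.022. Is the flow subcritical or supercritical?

subcritical

With bottom width b = 2.46 m and side slope z = 1: A = (b + zy)y = (2.46 + 1×3)×3 = 16.38 m²; P = b + 2y√(1+z²) = 2.46 + 2×3×1.414 = 10.95 m.
Hydraulic radius R = A/P = 16.38/10.95 = 1.497 m.
V = (1/n) R^(2/3) √S = (1/0.022) × 1.497^(2/3) × √0.0016 = 2.379 m/s. Hydraulic depth D_h = A/T = 16.38/8.46 = 1.936 m.
Froude number Fr = V/√(g·D_h) = 2.379/√(9.81×1.936) = 0.546, which is less than 1, so the flow is subcritical.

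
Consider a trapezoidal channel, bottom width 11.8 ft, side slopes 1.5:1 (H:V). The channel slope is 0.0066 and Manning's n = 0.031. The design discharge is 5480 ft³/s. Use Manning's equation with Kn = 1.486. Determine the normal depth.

y_n = 12.7 ft

Manning's equation rearranged: A R^(2/3) = nQ / (1.486·√S) = 0.031 × 5480 / (1.486 × √0.0066) = 1407.
At y = 9.89 ft: A R^(2/3) = 825.8 — short.
At y = 15.2 ft: A R^(2/3) = 2085 — over.
At y = 12.7 ft: A R^(2/3) = 1407 — close enough.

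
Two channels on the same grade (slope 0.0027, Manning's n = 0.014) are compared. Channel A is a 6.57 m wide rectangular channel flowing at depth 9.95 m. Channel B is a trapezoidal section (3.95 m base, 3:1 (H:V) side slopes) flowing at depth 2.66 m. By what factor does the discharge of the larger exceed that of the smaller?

2.84

Channel A: Flow area A = b·y = 6.57 × 9.95 = 65.37 m². Wetted perimeter P = b + 2y = 6.57 + 2×9.95 = 26.47 m. Hydraulic radius R = A/P = 65.37/26.47 = 2.47 m. Q_A = (1/0.014)·65.37·2.47^(2/3)·√0.0027 = 443.3 m³/s.
Channel B: With bottom width b = 3.95 m and side slope z = 3: A = (b + zy)y = (3.95 + 3×2.66)×2.66 = 31.73 m²; P = b + 2y√(1+z²) = 3.95 + 2×2.66×3.162 = 20.77 m. Hydraulic radius R = A/P = 31.73/20.77 = 1.528 m. Q_B = (1/0.014)·31.73·1.528^(2/3)·√0.0027 = 156.2 m³/s.
The larger discharge is 443.3 m³/s and the smaller is 156.2 m³/s; the ratio is 2.84.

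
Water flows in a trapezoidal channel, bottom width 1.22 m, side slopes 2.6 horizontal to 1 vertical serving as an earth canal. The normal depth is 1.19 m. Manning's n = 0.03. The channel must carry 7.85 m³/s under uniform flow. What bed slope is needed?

With bottom width b = 1.22 m and side slope z = 2.6: A = (b + zy)y = (1.22 + 2.6×1.19)×1.19 = 5.134 m²; P = b + 2y√(1+z²) = 1.22 + 2×1.19×2.786 = 7.85 m.
Hydraulic radius R = A/P = 5.134/7.85 = 0.654 m.
From Manning's equation, S = [nQ / (1 A R^(2/3))]² = [0.03 × 7.85 / (1 × 5.134 × 0.654^(2/3))]² = 0.00371.

S = 0.00371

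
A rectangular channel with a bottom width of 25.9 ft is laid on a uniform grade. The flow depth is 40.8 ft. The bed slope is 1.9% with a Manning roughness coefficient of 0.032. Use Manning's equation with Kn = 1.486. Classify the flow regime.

Flow area A = b·y = 25.9 × 40.8 = 1057 ft². Wetted perimeter P = b + 2y = 25.9 + 2×40.8 = 107.5 ft.
Hydraulic radius R = A/P = 1057/107.5 = 9.83 ft.
V = (1.486/n) R^(2/3) √S = (1.486/0.032) × 9.83^(2/3) × √0.019 = 29.37 ft/s. Hydraulic depth D_h = A/T = 1057/25.9 = 40.8 ft.
Froude number Fr = V/√(g·D_h) = 29.37/√(32.2×40.8) = 0.81, which is less than 1, so the flow is subcritical.

subcritical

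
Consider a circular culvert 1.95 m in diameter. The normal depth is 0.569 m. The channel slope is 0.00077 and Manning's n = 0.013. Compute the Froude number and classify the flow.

subcritical

For a circular section of diameter D = 1.95 m at depth y = 0.569 m, the central angle is θ = 2 arccos(1 − 2y/D) = 2.283 rad. Then A = (D²/8)(θ − sin θ) = 0.7251 m² and P = Dθ/2 = 2.226 m.
Hydraulic radius R = A/P = 0.7251/2.226 = 0.3258 m.
V = (1/n) R^(2/3) √S = (1/0.013) × 0.3258^(2/3) × √0.00077 = 1.011 m/s. Hydraulic depth D_h = A/T = 0.7251/1.773 = 0.409 m.
Froude number Fr = V/√(g·D_h) = 1.011/√(9.81×0.409) = 0.505, which is less than 1, so the flow is subcritical.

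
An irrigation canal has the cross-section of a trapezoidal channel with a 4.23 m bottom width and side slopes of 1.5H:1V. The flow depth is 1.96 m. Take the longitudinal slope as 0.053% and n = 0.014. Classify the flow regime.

subcritical

With bottom width b = 4.23 m and side slope z = 1.5: A = (b + zy)y = (4.23 + 1.5×1.96)×1.96 = 14.05 m²; P = b + 2y√(1+z²) = 4.23 + 2×1.96×1.803 = 11.3 m.
Hydraulic radius R = A/P = 14.05/11.3 = 1.244 m.
V = (1/n) R^(2/3) √S = (1/0.014) × 1.244^(2/3) × √0.00053 = 1.902 m/s. Hydraulic depth D_h = A/T = 14.05/10.11 = 1.39 m.
Froude number Fr = V/√(g·D_h) = 1.902/√(9.81×1.39) = 0.515, which is less than 1, so the flow is subcritical.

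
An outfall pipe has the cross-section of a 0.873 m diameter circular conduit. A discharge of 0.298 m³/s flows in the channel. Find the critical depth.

y_c = 0.317 m

At critical depth, Q² T / (g A³) = 1, i.e. A³/T = Q²/g = 0.298²/9.81 = 0.009052.
At y = 0.262 m: A³/T = 0.004312 — short.
At y = 0.377 m: A³/T = 0.01753 — over.
At y = 0.317 m: A³/T = 0.009006 — ≈ 0.009052.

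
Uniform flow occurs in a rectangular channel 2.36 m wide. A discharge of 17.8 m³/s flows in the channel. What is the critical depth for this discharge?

For a rectangular channel, critical depth y_c = (q²/g)^(1/3) where q = Q/b = 17.8/2.36 = 7.542 m²/s.
So y_c = (7.542²/9.81)^(1/3) = 1.8 m.

y_c = 1.8 m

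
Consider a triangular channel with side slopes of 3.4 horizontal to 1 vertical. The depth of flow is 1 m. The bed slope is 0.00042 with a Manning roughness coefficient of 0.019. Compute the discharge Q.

Q = 2.25 m³/s

For a triangular section with side slope z = 3.4: A = zy² = 3.4×1² = 3.4 m²; P = 2y√(1+z²) = 2×1×3.544 = 7.088 m.
Hydraulic radius R = A/P = 3.4/7.088 = 0.4797 m.
Manning's equation: Q = (1/n) A R^(2/3) S^(1/2) = (1/0.019) × 3.4 × 0.4797^(2/3) × 0.00042^(1/2) = 2.25 m³/s.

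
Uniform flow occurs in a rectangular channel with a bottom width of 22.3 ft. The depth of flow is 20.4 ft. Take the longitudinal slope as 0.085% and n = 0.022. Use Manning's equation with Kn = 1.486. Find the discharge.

Flow area A = b·y = 22.3 × 20.4 = 454.9 ft². Wetted perimeter P = b + 2y = 22.3 + 2×20.4 = 63.1 ft.
Hydraulic radius R = A/P = 454.9/63.1 = 7.21 ft.
Manning's equation: Q = (1.486/n) A R^(2/3) S^(1/2) = (1.486/0.022) × 454.9 × 7.21^(2/3) × 0.00085^(1/2) = 3340 ft³/s.

Q = 3340 ft³/s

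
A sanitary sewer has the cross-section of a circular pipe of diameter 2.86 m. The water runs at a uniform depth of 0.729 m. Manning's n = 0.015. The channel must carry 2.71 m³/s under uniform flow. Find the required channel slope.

For a circular section of diameter D = 2.86 m at depth y = 0.729 m, the central angle is θ = 2 arccos(1 − 2y/D) = 2.117 rad. Then A = (D²/8)(θ − sin θ) = 1.291 m² and P = Dθ/2 = 3.027 m.
Hydraulic radius R = A/P = 1.291/3.027 = 0.4264 m.
From Manning's equation, S = [nQ / (1 A R^(2/3))]² = [0.015 × 2.71 / (1 × 1.291 × 0.4264^(2/3))]² = 0.00309.

S = 0.00309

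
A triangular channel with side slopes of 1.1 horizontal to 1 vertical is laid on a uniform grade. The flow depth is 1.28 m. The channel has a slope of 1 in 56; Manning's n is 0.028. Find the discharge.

Q = 5.23 m³/s

For a triangular section with side slope z = 1.1: A = zy² = 1.1×1.28² = 1.802 m²; P = 2y√(1+z²) = 2×1.28×1.487 = 3.806 m.
Hydraulic radius R = A/P = 1.802/3.806 = 0.4736 m.
Manning's equation: Q = (1/n) A R^(2/3) S^(1/2) = (1/0.028) × 1.802 × 0.4736^(2/3) × 0.01786^(1/2) = 5.23 m³/s.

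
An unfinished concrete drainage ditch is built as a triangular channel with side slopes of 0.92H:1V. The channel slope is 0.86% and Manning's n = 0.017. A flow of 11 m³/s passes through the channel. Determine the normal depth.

Manning's equation rearranged: A R^(2/3) = nQ / (1·√S) = 0.017 × 11 / (√0.0086) = 2.016.
Try y = 2.21 m: A R^(2/3) = 3.703 — too large.
Try y = 1.46 m: A R^(2/3) = 1.226 — too small.
Try y = 1.76 m: A R^(2/3) = 2.018 — close enough.

y_n = 1.76 m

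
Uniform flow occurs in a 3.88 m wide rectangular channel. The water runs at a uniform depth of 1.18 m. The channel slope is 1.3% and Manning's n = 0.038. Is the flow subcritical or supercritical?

subcritical

Flow area A = b·y = 3.88 × 1.18 = 4.578 m². Wetted perimeter P = b + 2y = 3.88 + 2×1.18 = 6.24 m.
Hydraulic radius R = A/P = 4.578/6.24 = 0.7337 m.
V = (1/n) R^(2/3) √S = (1/0.038) × 0.7337^(2/3) × √0.013 = 2.441 m/s. Hydraulic depth D_h = A/T = 4.578/3.88 = 1.18 m.
Froude number Fr = V/√(g·D_h) = 2.441/√(9.81×1.18) = 0.717, which is less than 1, so the flow is subcritical.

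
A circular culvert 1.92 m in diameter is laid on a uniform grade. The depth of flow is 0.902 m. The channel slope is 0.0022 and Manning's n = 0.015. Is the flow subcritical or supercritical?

subcritical

For a circular section of diameter D = 1.92 m at depth y = 0.902 m, the central angle is θ = 2 arccos(1 − 2y/D) = 3.021 rad. Then A = (D²/8)(θ − sin θ) = 1.336 m² and P = Dθ/2 = 2.9 m.
Hydraulic radius R = A/P = 1.336/2.9 = 0.4608 m.
V = (1/n) R^(2/3) √S = (1/0.015) × 0.4608^(2/3) × √0.0022 = 1.866 m/s. Hydraulic depth D_h = A/T = 1.336/1.916 = 0.6973 m.
Froude number Fr = V/√(g·D_h) = 1.866/√(9.81×0.6973) = 0.713, which is less than 1, so the flow is subcritical.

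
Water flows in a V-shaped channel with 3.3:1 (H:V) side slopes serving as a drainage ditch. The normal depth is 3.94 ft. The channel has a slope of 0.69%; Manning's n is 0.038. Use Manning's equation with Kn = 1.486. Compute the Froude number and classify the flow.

subcritical

For a triangular section with side slope z = 3.3: A = zy² = 3.3×3.94² = 51.23 ft²; P = 2y√(1+z²) = 2×3.94×3.448 = 27.17 ft.
Hydraulic radius R = A/P = 51.23/27.17 = 1.885 ft.
V = (1.486/n) R^(2/3) √S = (1.486/0.038) × 1.885^(2/3) × √0.0069 = 4.957 ft/s. Hydraulic depth D_h = A/T = 51.23/26 = 1.97 ft.
Froude number Fr = V/√(g·D_h) = 4.957/√(32.2×1.97) = 0.622, which is less than 1, so the flow is subcritical.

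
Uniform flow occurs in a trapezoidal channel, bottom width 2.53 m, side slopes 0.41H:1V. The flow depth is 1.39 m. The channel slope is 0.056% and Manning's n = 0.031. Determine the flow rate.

With bottom width b = 2.53 m and side slope z = 0.41: A = (b + zy)y = (2.53 + 0.41×1.39)×1.39 = 4.309 m²; P = b + 2y√(1+z²) = 2.53 + 2×1.39×1.081 = 5.535 m.
Hydraulic radius R = A/P = 4.309/5.535 = 0.7785 m.
Manning's equation: Q = (1/n) A R^(2/3) S^(1/2) = (1/0.031) × 4.309 × 0.7785^(2/3) × 0.00056^(1/2) = 2.78 m³/s.

Q = 2.78 m³/s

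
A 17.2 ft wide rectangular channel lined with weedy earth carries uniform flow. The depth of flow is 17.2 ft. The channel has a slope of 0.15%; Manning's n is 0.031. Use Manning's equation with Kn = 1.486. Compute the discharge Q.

Q = 1760 ft³/s

Flow area A = b·y = 17.2 × 17.2 = 295.8 ft². Wetted perimeter P = b + 2y = 17.2 + 2×17.2 = 51.6 ft.
Hydraulic radius R = A/P = 295.8/51.6 = 5.733 ft.
Manning's equation: Q = (1.486/n) A R^(2/3) S^(1/2) = (1.486/0.031) × 295.8 × 5.733^(2/3) × 0.0015^(1/2) = 1760 ft³/s.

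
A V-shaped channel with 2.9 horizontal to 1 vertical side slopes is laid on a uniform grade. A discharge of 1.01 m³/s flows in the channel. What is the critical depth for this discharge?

At critical depth, Q² T / (g A³) = 1, i.e. A³/T = Q²/g = 1.01²/9.81 = 0.104.
Try y = 0.538 m: A³/T = 0.1895 — high.
Try y = 0.477 m: A³/T = 0.1038 — close enough.

y_c = 0.477 m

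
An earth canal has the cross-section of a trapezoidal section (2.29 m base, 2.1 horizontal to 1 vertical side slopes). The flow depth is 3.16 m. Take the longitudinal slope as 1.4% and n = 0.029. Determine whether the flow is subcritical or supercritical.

supercritical

With bottom width b = 2.29 m and side slope z = 2.1: A = (b + zy)y = (2.29 + 2.1×3.16)×3.16 = 28.21 m²; P = b + 2y√(1+z²) = 2.29 + 2×3.16×2.326 = 16.99 m.
Hydraulic radius R = A/P = 28.21/16.99 = 1.66 m.
V = (1/n) R^(2/3) √S = (1/0.029) × 1.66^(2/3) × √0.014 = 5.721 m/s. Hydraulic depth D_h = A/T = 28.21/15.56 = 1.813 m.
Froude number Fr = V/√(g·D_h) = 5.721/√(9.81×1.813) = 1.36, which is greater than 1, so the flow is supercritical.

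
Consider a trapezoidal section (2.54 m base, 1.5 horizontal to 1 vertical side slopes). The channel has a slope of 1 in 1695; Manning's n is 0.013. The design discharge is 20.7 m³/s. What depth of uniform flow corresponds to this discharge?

y_n = 1.92 m

Manning's equation rearranged: A R^(2/3) = nQ / (1·√S) = 0.013 × 20.7 / (√0.00059) = 11.08.
Try y = 1.52 m: A R^(2/3) = 6.897 — too small.
Try y = 1.92 m: A R^(2/3) = 11.09 — matches.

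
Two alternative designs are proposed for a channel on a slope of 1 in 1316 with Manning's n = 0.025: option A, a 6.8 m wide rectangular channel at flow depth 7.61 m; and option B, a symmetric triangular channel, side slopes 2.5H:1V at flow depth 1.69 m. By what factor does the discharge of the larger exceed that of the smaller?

15.1

Channel A: Flow area A = b·y = 6.8 × 7.61 = 51.75 m². Wetted perimeter P = b + 2y = 6.8 + 2×7.61 = 22.02 m. Hydraulic radius R = A/P = 51.75/22.02 = 2.35 m. Q_A = (1/0.025)·51.75·2.35^(2/3)·√0.0007599 = 100.9 m³/s.
Channel B: For a triangular section with side slope z = 2.5: A = zy² = 2.5×1.69² = 7.14 m²; P = 2y√(1+z²) = 2×1.69×2.693 = 9.101 m. Hydraulic radius R = A/P = 7.14/9.101 = 0.7846 m. Q_B = (1/0.025)·7.14·0.7846^(2/3)·√0.0007599 = 6.697 m³/s.
The larger discharge is 100.9 m³/s and the smaller is 6.697 m³/s; the ratio is 15.1.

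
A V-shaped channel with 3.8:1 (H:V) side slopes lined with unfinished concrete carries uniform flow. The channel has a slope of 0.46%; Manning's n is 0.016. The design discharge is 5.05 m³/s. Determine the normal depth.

y_n = 0.776 m

Manning's equation rearranged: A R^(2/3) = nQ / (1·√S) = 0.016 × 5.05 / (√0.0046) = 1.191.
Trying y = 0.935 m: A R^(2/3) = 1.957 — high.
Trying y = 0.686 m: A R^(2/3) = 0.8569 — low.
Trying y = 0.776 m: A R^(2/3) = 1.19 — ≈ 1.191.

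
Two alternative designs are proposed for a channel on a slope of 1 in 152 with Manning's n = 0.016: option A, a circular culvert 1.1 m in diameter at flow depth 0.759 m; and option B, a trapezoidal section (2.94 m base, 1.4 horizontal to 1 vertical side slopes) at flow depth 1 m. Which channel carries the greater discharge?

channel B

Channel A: For a circular section of diameter D = 1.1 m at depth y = 0.759 m, the central angle is θ = 2 arccos(1 − 2y/D) = 3.921 rad. Then A = (D²/8)(θ − sin θ) = 0.6994 m² and P = Dθ/2 = 2.157 m. Hydraulic radius R = A/P = 0.6994/2.157 = 0.3243 m. Q_A = (1/0.016)·0.6994·0.3243^(2/3)·√0.006579 = 1.674 m³/s.
Channel B: With bottom width b = 2.94 m and side slope z = 1.4: A = (b + zy)y = (2.94 + 1.4×1)×1 = 4.34 m²; P = b + 2y√(1+z²) = 2.94 + 2×1×1.72 = 6.381 m. Hydraulic radius R = A/P = 4.34/6.381 = 0.6802 m. Q_B = (1/0.016)·4.34·0.6802^(2/3)·√0.006579 = 17.02 m³/s.
Q_A = 1.674 m³/s vs Q_B = 17.02 m³/s, so channel B carries more.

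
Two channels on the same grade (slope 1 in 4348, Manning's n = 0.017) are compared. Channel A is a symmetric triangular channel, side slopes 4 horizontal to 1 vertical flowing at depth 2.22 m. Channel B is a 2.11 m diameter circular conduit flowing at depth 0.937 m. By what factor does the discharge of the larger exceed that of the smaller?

Channel A: For a triangular section with side slope z = 4: A = zy² = 4×2.22² = 19.71 m²; P = 2y√(1+z²) = 2×2.22×4.123 = 18.31 m. Hydraulic radius R = A/P = 19.71/18.31 = 1.077 m. Q_A = (1/0.017)·19.71·1.077^(2/3)·√0.00023 = 18.48 m³/s.
Channel B: For a circular section of diameter D = 2.11 m at depth y = 0.937 m, the central angle is θ = 2 arccos(1 − 2y/D) = 2.917 rad. Then A = (D²/8)(θ − sin θ) = 1.5 m² and P = Dθ/2 = 3.078 m. Hydraulic radius R = A/P = 1.5/3.078 = 0.4873 m. Q_B = (1/0.017)·1.5·0.4873^(2/3)·√0.00023 = 0.8286 m³/s.
The larger discharge is 18.48 m³/s and the smaller is 0.8286 m³/s; the ratio is 22.3.

22.3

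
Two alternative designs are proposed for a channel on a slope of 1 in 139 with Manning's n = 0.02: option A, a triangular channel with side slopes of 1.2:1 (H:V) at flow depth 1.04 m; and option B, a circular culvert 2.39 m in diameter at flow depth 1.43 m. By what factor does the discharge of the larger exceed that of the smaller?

3.02

Channel A: For a triangular section with side slope z = 1.2: A = zy² = 1.2×1.04² = 1.298 m²; P = 2y√(1+z²) = 2×1.04×1.562 = 3.249 m. Hydraulic radius R = A/P = 1.298/3.249 = 0.3995 m. Q_A = (1/0.02)·1.298·0.3995^(2/3)·√0.007194 = 2.986 m³/s.
Channel B: For a circular section of diameter D = 2.39 m at depth y = 1.43 m, the central angle is θ = 2 arccos(1 − 2y/D) = 3.537 rad. Then A = (D²/8)(θ − sin θ) = 2.801 m² and P = Dθ/2 = 4.227 m. Hydraulic radius R = A/P = 2.801/4.227 = 0.6626 m. Q_B = (1/0.02)·2.801·0.6626^(2/3)·√0.007194 = 9.029 m³/s.
The larger discharge is 9.029 m³/s and the smaller is 2.986 m³/s; the ratio is 3.02.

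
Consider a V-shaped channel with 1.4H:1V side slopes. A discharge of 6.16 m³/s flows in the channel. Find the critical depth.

y_c = 1.32 m

At critical depth, Q² T / (g A³) = 1, i.e. A³/T = Q²/g = 6.16²/9.81 = 3.868.
At y = 1.17 m: A³/T = 2.149 — low.
At y = 1.49 m: A³/T = 7.197 — high.
At y = 1.32 m: A³/T = 3.927 — close enough.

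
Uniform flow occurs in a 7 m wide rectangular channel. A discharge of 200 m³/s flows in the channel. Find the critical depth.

For a rectangular channel, critical depth y_c = (q²/g)^(1/3) where q = Q/b = 200/7 = 28.57 m²/s.
So y_c = (28.57²/9.81)^(1/3) = 4.37 m.

y_c = 4.37 m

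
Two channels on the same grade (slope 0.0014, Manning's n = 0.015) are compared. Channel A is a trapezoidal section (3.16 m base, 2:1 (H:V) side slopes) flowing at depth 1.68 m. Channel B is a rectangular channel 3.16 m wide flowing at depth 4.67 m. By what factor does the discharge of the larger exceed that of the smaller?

1.48

Channel A: With bottom width b = 3.16 m and side slope z = 2: A = (b + zy)y = (3.16 + 2×1.68)×1.68 = 10.95 m²; P = b + 2y√(1+z²) = 3.16 + 2×1.68×2.236 = 10.67 m. Hydraulic radius R = A/P = 10.95/10.67 = 1.026 m. Q_A = (1/0.015)·10.95·1.026^(2/3)·√0.0014 = 27.8 m³/s.
Channel B: Flow area A = b·y = 3.16 × 4.67 = 14.76 m². Wetted perimeter P = b + 2y = 3.16 + 2×4.67 = 12.5 m. Hydraulic radius R = A/P = 14.76/12.5 = 1.181 m. Q_B = (1/0.015)·14.76·1.181^(2/3)·√0.0014 = 41.12 m³/s.
The larger discharge is 41.12 m³/s and the smaller is 27.8 m³/s; the ratio is 1.48.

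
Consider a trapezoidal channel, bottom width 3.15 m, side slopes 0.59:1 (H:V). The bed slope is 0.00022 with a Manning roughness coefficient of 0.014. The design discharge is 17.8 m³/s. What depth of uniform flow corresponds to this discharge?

Manning's equation rearranged: A R^(2/3) = nQ / (1·√S) = 0.014 × 17.8 / (√0.00022) = 16.8.
Try y = 2.27 m: A R^(2/3) = 11.57 — short.
Try y = 3.51 m: A R^(2/3) = 25.29 — over.
Try y = 2.8 m: A R^(2/3) = 16.77 — ≈ 16.8.

y_n = 2.8 m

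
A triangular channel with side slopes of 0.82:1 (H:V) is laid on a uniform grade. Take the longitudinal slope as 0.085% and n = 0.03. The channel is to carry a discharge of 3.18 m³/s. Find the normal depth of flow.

y_n = 2.24 m

Manning's equation rearranged: A R^(2/3) = nQ / (1·√S) = 0.03 × 3.18 / (√0.00085) = 3.272.
Trying y = 1.9 m: A R^(2/3) = 2.111 — low.
Trying y = 2.24 m: A R^(2/3) = 3.275 — matches.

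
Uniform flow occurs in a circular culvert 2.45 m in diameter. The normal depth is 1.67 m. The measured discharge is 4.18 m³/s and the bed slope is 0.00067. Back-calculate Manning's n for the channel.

n = 0.017

For a circular section of diameter D = 2.45 m at depth y = 1.67 m, the central angle is θ = 2 arccos(1 − 2y/D) = 3.885 rad. Then A = (D²/8)(θ − sin θ) = 3.423 m² and P = Dθ/2 = 4.759 m.
Hydraulic radius R = A/P = 3.423/4.759 = 0.7192 m.
Rearranging Manning's equation: n = (1/Q) A R^(2/3) S^(1/2) = (1/4.18) × 3.423 × 0.7192^(2/3) × √0.00067 = 0.017.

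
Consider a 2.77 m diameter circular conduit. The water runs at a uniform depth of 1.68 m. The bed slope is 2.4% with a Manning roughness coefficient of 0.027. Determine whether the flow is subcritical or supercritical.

supercritical

For a circular section of diameter D = 2.77 m at depth y = 1.68 m, the central angle is θ = 2 arccos(1 − 2y/D) = 3.571 rad. Then A = (D²/8)(θ − sin θ) = 3.824 m² and P = Dθ/2 = 4.946 m.
Hydraulic radius R = A/P = 3.824/4.946 = 0.7732 m.
V = (1/n) R^(2/3) √S = (1/0.027) × 0.7732^(2/3) × √0.024 = 4.834 m/s. Hydraulic depth D_h = A/T = 3.824/2.706 = 1.413 m.
Froude number Fr = V/√(g·D_h) = 4.834/√(9.81×1.413) = 1.3, which is greater than 1, so the flow is supercritical.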